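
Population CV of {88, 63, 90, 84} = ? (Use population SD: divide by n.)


Mean = 81.2500
SD = 10.7558
CV = (10.7558/81.2500)*100 = 13.2379%

CV = 13.2379%


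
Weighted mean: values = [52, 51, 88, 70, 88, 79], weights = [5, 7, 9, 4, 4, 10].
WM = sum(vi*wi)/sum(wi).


Numerator = 52*5 + 51*7 + 88*9 + 70*4 + 88*4 + 79*10 = 2831
Denominator = 5 + 7 + 9 + 4 + 4 + 10 = 39
WM = 2831/39 = 72.5897

WM = 72.5897


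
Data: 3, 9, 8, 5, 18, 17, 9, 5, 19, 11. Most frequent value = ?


Frequencies: 3:1, 5:2, 8:1, 9:2, 11:1, 17:1, 18:1, 19:1
Max frequency = 2
Mode = 5, 9

Mode = 5, 9


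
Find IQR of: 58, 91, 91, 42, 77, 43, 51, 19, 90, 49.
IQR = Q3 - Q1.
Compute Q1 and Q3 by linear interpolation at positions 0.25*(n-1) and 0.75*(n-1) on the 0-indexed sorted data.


Sorted: 19, 42, 43, 49, 51, 58, 77, 90, 91, 91
Q1 (25th %ile) = 44.5000
Q3 (75th %ile) = 86.7500
IQR = 86.7500 - 44.5000 = 42.2500

IQR = 42.2500


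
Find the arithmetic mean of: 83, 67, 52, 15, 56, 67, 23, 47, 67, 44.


Sum = 83 + 67 + 52 + 15 + 56 + 67 + 23 + 47 + 67 + 44 = 521
n = 10
Mean = 521/10 = 52.1000

Mean = 52.1000


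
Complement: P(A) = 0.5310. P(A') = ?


P(not A) = 1 - 0.5310 = 0.4690

P(not A) = 0.4690


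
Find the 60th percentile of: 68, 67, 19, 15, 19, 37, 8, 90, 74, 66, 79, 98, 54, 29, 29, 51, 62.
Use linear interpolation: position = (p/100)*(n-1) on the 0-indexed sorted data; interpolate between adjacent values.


Sorted: 8, 15, 19, 19, 29, 29, 37, 51, 54, 62, 66, 67, 68, 74, 79, 90, 98
n = 17
Index = 60/100 * 16 = 9.6000
Lower = data[9] = 62, Upper = data[10] = 66
P60 = 62 + 0.6000*(4) = 64.4000

P60 = 64.4000


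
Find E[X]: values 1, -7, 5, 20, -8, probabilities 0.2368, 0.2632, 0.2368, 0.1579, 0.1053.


E[X] = 1*0.2368 - 7*0.2632 + 5*0.2368 + 20*0.1579 - 8*0.1053
= 0.2368 - 1.8424 + 1.1840 + 3.1580 - 0.8424
= 1.8940

E[X] = 1.8940


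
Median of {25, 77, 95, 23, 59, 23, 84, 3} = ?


Sorted: 3, 23, 23, 25, 59, 77, 84, 95
n = 8 (even)
Middle values: 25 and 59
Median = (25+59)/2 = 42.0000

Median = 42.0000


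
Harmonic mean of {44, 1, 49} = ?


Sum of reciprocals = 1/44 + 1/1 + 1/49 = 1.043135
HM = 3/1.043135 = 2.8759

HM = 2.8759


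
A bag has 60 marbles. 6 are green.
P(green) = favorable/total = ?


P = 6/60 = 0.1000

P = 0.1000


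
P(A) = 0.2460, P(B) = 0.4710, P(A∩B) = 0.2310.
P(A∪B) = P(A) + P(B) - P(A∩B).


P(A∪B) = 0.2460 + 0.4710 - 0.2310
= 0.7170 - 0.2310
= 0.4860

P(A∪B) = 0.4860


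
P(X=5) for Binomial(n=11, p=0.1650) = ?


C(11,5) = 462
p^5 = 0.000122
(1-p)^6 = 0.338937
P = 462 * 0.000122 * 0.338937 = 0.0192

P(X=5) = 0.0192


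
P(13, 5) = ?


P(13,5) = 13!/8!
= 6227020800/40320
= 154440

P(13,5) = 154440


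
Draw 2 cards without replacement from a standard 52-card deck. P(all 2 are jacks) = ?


P(all jacks) = (4/52) × (3/51)
= 0.0045

P = 0.0045


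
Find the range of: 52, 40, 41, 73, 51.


Max = 73, Min = 40
Range = 73 - 40 = 33

Range = 33


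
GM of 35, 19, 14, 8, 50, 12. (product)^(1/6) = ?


Product = 35 × 19 × 14 × 8 × 50 × 12 = 44688000
GM = 44688000^(1/6) = 18.8379

GM = 18.8379


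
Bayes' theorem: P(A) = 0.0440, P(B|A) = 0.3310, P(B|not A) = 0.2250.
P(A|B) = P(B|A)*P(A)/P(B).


P(B) = P(B|A)*P(A) + P(B|A')*P(A')
= 0.3310*0.0440 + 0.2250*0.9560
= 0.014564 + 0.215100 = 0.229664
P(A|B) = 0.014564/0.229664 = 0.0634

P(A|B) = 0.0634


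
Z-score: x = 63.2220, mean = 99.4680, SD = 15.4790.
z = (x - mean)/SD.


z = (63.2220 - 99.4680)/15.4790
= -36.2460/15.4790
= -2.3416

z = -2.3416


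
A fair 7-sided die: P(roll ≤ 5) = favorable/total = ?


Favorable outcomes (roll ≤ 5): 5
Total outcomes = 7
P = 5/7 = 0.7143

P = 0.7143


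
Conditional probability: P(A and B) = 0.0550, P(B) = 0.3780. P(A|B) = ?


P(A|B) = 0.0550/0.3780 = 0.1455

P(A|B) = 0.1455


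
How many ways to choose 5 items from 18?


C(18,5) = 18!/(5! × 13!)
= 6402373705728000/(120 × 6227020800)
= 8568

C(18,5) = 8568


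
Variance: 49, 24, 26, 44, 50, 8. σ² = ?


Mean = 33.5000
Squared deviations: 240.2500, 90.2500, 56.2500, 110.2500, 272.2500, 650.2500
Sum = 1419.5000
Variance = 1419.5000/6 = 236.5833

Variance = 236.5833


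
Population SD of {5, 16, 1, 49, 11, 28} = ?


Mean = 18.3333
Variance = 261.8889
SD = sqrt(261.8889) = 16.1830

SD = 16.1830


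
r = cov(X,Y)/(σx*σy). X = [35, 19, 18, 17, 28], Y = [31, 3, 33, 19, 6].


Mean X = 23.4000, Mean Y = 18.4000
SD X = 7.002857, SD Y = 12.354756
Cov = 14.840000
r = 14.840000/(7.002857*12.354756) = 0.1715

r = 0.1715


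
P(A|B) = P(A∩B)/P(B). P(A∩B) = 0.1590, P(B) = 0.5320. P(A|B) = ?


P(A|B) = 0.1590/0.5320 = 0.2989

P(A|B) = 0.2989


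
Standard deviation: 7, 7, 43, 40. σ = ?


Mean = 24.2500
Variance = 298.6875
SD = sqrt(298.6875) = 17.2826

SD = 17.2826


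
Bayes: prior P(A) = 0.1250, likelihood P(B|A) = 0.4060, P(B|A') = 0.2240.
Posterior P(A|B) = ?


P(B) = P(B|A)*P(A) + P(B|A')*P(A')
= 0.4060*0.1250 + 0.2240*0.8750
= 0.050750 + 0.196000 = 0.246750
P(A|B) = 0.050750/0.246750 = 0.2057

P(A|B) = 0.2057


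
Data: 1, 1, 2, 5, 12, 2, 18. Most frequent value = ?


Frequencies: 1:2, 2:2, 5:1, 12:1, 18:1
Max frequency = 2
Mode = 1, 2

Mode = 1, 2


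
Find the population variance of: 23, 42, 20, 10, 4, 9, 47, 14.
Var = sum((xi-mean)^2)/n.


Mean = 21.1250
Squared deviations: 3.5156, 435.7656, 1.2656, 123.7656, 293.2656, 147.0156, 669.5156, 50.7656
Sum = 1724.8750
Variance = 1724.8750/8 = 215.6094

Variance = 215.6094


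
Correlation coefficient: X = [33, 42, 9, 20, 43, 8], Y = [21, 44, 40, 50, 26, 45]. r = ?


Mean X = 25.8333, Mean Y = 37.6667
SD X = 14.392320, SD Y = 10.530379
Cov = -76.555556
r = -76.555556/(14.392320*10.530379) = -0.5051

r = -0.5051


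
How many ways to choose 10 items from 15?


C(15,10) = 15!/(10! × 5!)
= 1307674368000/(3628800 × 120)
= 3003

C(15,10) = 3003


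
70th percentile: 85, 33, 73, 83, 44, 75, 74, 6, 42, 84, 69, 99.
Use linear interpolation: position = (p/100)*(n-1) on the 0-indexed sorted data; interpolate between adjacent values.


Sorted: 6, 33, 42, 44, 69, 73, 74, 75, 83, 84, 85, 99
n = 12
Index = 70/100 * 11 = 7.7000
Lower = data[7] = 75, Upper = data[8] = 83
P70 = 75 + 0.7000*(8) = 80.6000

P70 = 80.6000


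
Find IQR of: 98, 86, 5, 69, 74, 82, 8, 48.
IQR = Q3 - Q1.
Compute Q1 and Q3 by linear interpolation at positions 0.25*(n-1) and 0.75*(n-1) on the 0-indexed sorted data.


Sorted: 5, 8, 48, 69, 74, 82, 86, 98
Q1 (25th %ile) = 38.0000
Q3 (75th %ile) = 83.0000
IQR = 83.0000 - 38.0000 = 45.0000

IQR = 45.0000


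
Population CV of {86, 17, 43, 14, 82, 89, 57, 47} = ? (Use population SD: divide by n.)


Mean = 54.3750
SD = 27.7936
CV = (27.7936/54.3750)*100 = 51.1147%

CV = 51.1147%


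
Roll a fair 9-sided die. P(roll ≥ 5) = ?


Favorable outcomes (roll ≥ 5): 5
Total outcomes = 9
P = 5/9 = 0.5556

P = 0.5556


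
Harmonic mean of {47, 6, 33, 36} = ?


Sum of reciprocals = 1/47 + 1/6 + 1/33 + 1/36 = 0.246024
HM = 4/0.246024 = 16.2586

HM = 16.2586


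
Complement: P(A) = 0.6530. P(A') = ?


P(not A) = 1 - 0.6530 = 0.3470

P(not A) = 0.3470


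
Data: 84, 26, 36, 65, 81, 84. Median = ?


Sorted: 26, 36, 65, 81, 84, 84
n = 6 (even)
Middle values: 65 and 81
Median = (65+81)/2 = 73.0000

Median = 73.0000


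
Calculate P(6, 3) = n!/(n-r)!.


P(6,3) = 6!/3!
= 720/6
= 120

P(6,3) = 120


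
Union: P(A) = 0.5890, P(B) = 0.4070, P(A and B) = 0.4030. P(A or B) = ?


P(A∪B) = 0.5890 + 0.4070 - 0.4030
= 0.9960 - 0.4030
= 0.5930

P(A∪B) = 0.5930


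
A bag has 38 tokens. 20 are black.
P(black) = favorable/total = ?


P = 20/38 = 0.5263

P = 0.5263


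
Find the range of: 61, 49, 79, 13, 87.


Max = 87, Min = 13
Range = 87 - 13 = 74

Range = 74


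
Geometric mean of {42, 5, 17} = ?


Product = 42 × 5 × 17 = 3570
GM = 3570^(1/3) = 15.2835

GM = 15.2835


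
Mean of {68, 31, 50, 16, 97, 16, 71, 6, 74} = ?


Sum = 68 + 31 + 50 + 16 + 97 + 16 + 71 + 6 + 74 = 429
n = 9
Mean = 429/9 = 47.6667

Mean = 47.6667


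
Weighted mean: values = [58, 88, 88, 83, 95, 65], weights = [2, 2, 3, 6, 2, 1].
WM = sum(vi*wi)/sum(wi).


Numerator = 58*2 + 88*2 + 88*3 + 83*6 + 95*2 + 65*1 = 1309
Denominator = 2 + 2 + 3 + 6 + 2 + 1 = 16
WM = 1309/16 = 81.8125

WM = 81.8125


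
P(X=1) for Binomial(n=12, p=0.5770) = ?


C(12,1) = 12
p^1 = 0.577000
(1-p)^11 = 7.757898e-05
P = 12 * 0.577000 * 7.757898e-05 = 0.0005

P(X=1) = 0.0005


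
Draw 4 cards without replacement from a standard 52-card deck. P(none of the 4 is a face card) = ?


P(no face cards) = (40/52) × (39/51) × (38/50) × (37/49)
= 0.3376

P = 0.3376


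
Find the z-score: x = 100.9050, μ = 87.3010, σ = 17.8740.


z = (100.9050 - 87.3010)/17.8740
= 13.6040/17.8740
= 0.7611

z = 0.7611


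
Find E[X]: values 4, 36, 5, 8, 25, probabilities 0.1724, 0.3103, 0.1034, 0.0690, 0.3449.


E[X] = 4*0.1724 + 36*0.3103 + 5*0.1034 + 8*0.0690 + 25*0.3449
= 0.6896 + 11.1708 + 0.5170 + 0.5520 + 8.6225
= 21.5519

E[X] = 21.5519


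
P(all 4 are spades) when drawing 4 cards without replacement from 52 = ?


P(all spades) = (13/52) × (12/51) × (11/50) × (10/49)
= 0.0026

P = 0.0026


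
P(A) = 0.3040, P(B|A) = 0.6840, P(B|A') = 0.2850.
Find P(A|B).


P(B) = P(B|A)*P(A) + P(B|A')*P(A')
= 0.6840*0.3040 + 0.2850*0.6960
= 0.207936 + 0.198360 = 0.406296
P(A|B) = 0.207936/0.406296 = 0.5118

P(A|B) = 0.5118


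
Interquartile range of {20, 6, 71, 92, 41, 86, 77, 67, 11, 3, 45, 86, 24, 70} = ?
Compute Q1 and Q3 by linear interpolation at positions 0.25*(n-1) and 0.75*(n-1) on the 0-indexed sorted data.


Sorted: 3, 6, 11, 20, 24, 41, 45, 67, 70, 71, 77, 86, 86, 92
Q1 (25th %ile) = 21.0000
Q3 (75th %ile) = 75.5000
IQR = 75.5000 - 21.0000 = 54.5000

IQR = 54.5000


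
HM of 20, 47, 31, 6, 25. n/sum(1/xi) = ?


Sum of reciprocals = 1/20 + 1/47 + 1/31 + 1/6 + 1/25 = 0.310201
HM = 5/0.310201 = 16.1186

HM = 16.1186


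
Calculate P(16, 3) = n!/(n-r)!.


P(16,3) = 16!/13!
= 20922789888000/6227020800
= 3360

P(16,3) = 3360


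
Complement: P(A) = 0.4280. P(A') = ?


P(not A) = 1 - 0.4280 = 0.5720

P(not A) = 0.5720


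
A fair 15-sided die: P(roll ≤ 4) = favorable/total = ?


Favorable outcomes (roll ≤ 4): 4
Total outcomes = 15
P = 4/15 = 0.2667

P = 0.2667


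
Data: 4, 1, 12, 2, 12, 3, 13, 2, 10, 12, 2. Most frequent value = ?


Frequencies: 1:1, 2:3, 3:1, 4:1, 10:1, 12:3, 13:1
Max frequency = 3
Mode = 2, 12

Mode = 2, 12


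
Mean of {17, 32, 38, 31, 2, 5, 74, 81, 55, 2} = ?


Sum = 17 + 32 + 38 + 31 + 2 + 5 + 74 + 81 + 55 + 2 = 337
n = 10
Mean = 337/10 = 33.7000

Mean = 33.7000


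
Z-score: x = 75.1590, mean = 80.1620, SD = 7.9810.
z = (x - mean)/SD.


z = (75.1590 - 80.1620)/7.9810
= -5.0030/7.9810
= -0.6269

z = -0.6269


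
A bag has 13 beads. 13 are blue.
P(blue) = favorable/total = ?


P = 13/13 = 1.0000

P = 1.0000


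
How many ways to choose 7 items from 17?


C(17,7) = 17!/(7! × 10!)
= 355687428096000/(5040 × 3628800)
= 19448

C(17,7) = 19448


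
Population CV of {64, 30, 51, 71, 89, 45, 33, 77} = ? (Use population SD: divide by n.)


Mean = 57.5000
SD = 19.8494
CV = (19.8494/57.5000)*100 = 34.5208%

CV = 34.5208%


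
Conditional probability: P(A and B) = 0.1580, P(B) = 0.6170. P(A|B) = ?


P(A|B) = 0.1580/0.6170 = 0.2561

P(A|B) = 0.2561


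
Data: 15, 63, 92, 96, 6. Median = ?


Sorted: 6, 15, 63, 92, 96
n = 5 (odd)
Middle value = 63

Median = 63


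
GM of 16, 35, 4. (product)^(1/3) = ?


Product = 16 × 35 × 4 = 2240
GM = 2240^(1/3) = 13.0843

GM = 13.0843


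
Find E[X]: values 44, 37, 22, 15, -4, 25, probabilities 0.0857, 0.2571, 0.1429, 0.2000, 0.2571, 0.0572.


E[X] = 44*0.0857 + 37*0.2571 + 22*0.1429 + 15*0.2000 - 4*0.2571 + 25*0.0572
= 3.7708 + 9.5127 + 3.1438 + 3.0000 - 1.0284 + 1.4300
= 19.8289

E[X] = 19.8289


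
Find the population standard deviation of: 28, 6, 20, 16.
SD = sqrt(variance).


Mean = 17.5000
Variance = 62.7500
SD = sqrt(62.7500) = 7.9215

SD = 7.9215


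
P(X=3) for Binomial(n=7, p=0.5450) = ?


C(7,3) = 35
p^3 = 0.161879
(1-p)^4 = 0.042859
P = 35 * 0.161879 * 0.042859 = 0.2428

P(X=3) = 0.2428


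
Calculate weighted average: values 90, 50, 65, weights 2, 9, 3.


Numerator = 90*2 + 50*9 + 65*3 = 825
Denominator = 2 + 9 + 3 = 14
WM = 825/14 = 58.9286

WM = 58.9286


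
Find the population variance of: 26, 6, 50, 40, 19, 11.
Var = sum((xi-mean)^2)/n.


Mean = 25.3333
Squared deviations: 0.4444, 373.7778, 608.4444, 215.1111, 40.1111, 205.4444
Sum = 1443.3333
Variance = 1443.3333/6 = 240.5556

Variance = 240.5556


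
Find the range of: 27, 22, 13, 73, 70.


Max = 73, Min = 13
Range = 73 - 13 = 60

Range = 60


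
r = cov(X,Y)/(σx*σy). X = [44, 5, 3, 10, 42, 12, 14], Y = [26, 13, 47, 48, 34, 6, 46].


Mean X = 18.5714, Mean Y = 31.4286
SD X = 15.855212, SD Y = 15.819131
Cov = -15.959184
r = -15.959184/(15.855212*15.819131) = -0.0636

r = -0.0636


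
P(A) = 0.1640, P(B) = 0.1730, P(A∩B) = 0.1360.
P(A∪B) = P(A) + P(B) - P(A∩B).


P(A∪B) = 0.1640 + 0.1730 - 0.1360
= 0.3370 - 0.1360
= 0.2010

P(A∪B) = 0.2010


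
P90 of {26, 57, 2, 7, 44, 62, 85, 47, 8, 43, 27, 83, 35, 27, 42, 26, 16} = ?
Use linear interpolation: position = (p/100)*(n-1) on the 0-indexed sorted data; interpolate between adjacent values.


Sorted: 2, 7, 8, 16, 26, 26, 27, 27, 35, 42, 43, 44, 47, 57, 62, 83, 85
n = 17
Index = 90/100 * 16 = 14.4000
Lower = data[14] = 62, Upper = data[15] = 83
P90 = 62 + 0.4000*(21) = 70.4000

P90 = 70.4000


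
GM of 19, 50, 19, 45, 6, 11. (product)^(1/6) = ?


Product = 19 × 50 × 19 × 45 × 6 × 11 = 53608500
GM = 53608500^(1/6) = 19.4180

GM = 19.4180


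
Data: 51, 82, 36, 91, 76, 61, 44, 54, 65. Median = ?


Sorted: 36, 44, 51, 54, 61, 65, 76, 82, 91
n = 9 (odd)
Middle value = 61

Median = 61


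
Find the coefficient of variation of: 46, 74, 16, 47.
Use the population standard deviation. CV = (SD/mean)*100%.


Mean = 45.7500
SD = 20.5229
CV = (20.5229/45.7500)*100 = 44.8587%

CV = 44.8587%


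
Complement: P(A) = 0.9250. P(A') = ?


P(not A) = 1 - 0.9250 = 0.0750

P(not A) = 0.0750


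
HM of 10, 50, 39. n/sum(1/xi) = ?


Sum of reciprocals = 1/10 + 1/50 + 1/39 = 0.145641
HM = 3/0.145641 = 20.5986

HM = 20.5986


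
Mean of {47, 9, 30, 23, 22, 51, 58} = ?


Sum = 47 + 9 + 30 + 23 + 22 + 51 + 58 = 240
n = 7
Mean = 240/7 = 34.2857

Mean = 34.2857


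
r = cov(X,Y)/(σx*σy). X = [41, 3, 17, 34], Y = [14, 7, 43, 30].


Mean X = 23.7500, Mean Y = 23.5000
SD X = 14.821859, SD Y = 14.008926
Cov = 28.375000
r = 28.375000/(14.821859*14.008926) = 0.1367

r = 0.1367


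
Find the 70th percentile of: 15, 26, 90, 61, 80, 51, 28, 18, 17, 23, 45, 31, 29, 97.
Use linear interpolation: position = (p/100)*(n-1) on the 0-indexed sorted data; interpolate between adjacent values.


Sorted: 15, 17, 18, 23, 26, 28, 29, 31, 45, 51, 61, 80, 90, 97
n = 14
Index = 70/100 * 13 = 9.1000
Lower = data[9] = 51, Upper = data[10] = 61
P70 = 51 + 0.1000*(10) = 52.0000

P70 = 52.0000


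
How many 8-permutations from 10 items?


P(10,8) = 10!/2!
= 3628800/2
= 1814400

P(10,8) = 1814400


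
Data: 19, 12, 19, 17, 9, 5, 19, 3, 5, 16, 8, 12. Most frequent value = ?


Frequencies: 3:1, 5:2, 8:1, 9:1, 12:2, 16:1, 17:1, 19:3
Max frequency = 3
Mode = 19

Mode = 19


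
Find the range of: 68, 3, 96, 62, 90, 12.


Max = 96, Min = 3
Range = 96 - 3 = 93

Range = 93


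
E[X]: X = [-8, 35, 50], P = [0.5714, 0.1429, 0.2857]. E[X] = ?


E[X] = -8*0.5714 + 35*0.1429 + 50*0.2857
= -4.5712 + 5.0015 + 14.2850
= 14.7153

E[X] = 14.7153


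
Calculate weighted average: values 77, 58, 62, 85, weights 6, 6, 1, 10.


Numerator = 77*6 + 58*6 + 62*1 + 85*10 = 1722
Denominator = 6 + 6 + 1 + 10 = 23
WM = 1722/23 = 74.8696

WM = 74.8696


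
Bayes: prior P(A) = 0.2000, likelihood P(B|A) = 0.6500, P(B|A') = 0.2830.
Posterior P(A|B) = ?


P(B) = P(B|A)*P(A) + P(B|A')*P(A')
= 0.6500*0.2000 + 0.2830*0.8000
= 0.130000 + 0.226400 = 0.356400
P(A|B) = 0.130000/0.356400 = 0.3648

P(A|B) = 0.3648


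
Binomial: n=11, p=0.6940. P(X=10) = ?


C(11,10) = 11
p^10 = 0.025918
(1-p)^1 = 0.306000
P = 11 * 0.025918 * 0.306000 = 0.0872

P(X=10) = 0.0872


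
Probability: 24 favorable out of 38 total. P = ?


P = 24/38 = 0.6316

P = 0.6316


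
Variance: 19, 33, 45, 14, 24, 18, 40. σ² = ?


Mean = 27.5714
Squared deviations: 73.4694, 29.4694, 303.7551, 184.1837, 12.7551, 91.6122, 154.4694
Sum = 849.7143
Variance = 849.7143/7 = 121.3878

Variance = 121.3878


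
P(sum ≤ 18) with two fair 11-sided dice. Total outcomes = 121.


Total outcomes = 11×11 = 121
Favorable (sum ≤ 18): 111
P = 111/121 = 0.9174

P = 0.9174


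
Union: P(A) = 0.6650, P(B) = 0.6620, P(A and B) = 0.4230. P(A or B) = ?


P(A∪B) = 0.6650 + 0.6620 - 0.4230
= 1.3270 - 0.4230
= 0.9040

P(A∪B) = 0.9040


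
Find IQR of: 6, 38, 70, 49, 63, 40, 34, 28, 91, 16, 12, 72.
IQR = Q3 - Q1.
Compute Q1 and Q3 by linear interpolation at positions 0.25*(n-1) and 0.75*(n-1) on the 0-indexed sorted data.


Sorted: 6, 12, 16, 28, 34, 38, 40, 49, 63, 70, 72, 91
Q1 (25th %ile) = 25.0000
Q3 (75th %ile) = 64.7500
IQR = 64.7500 - 25.0000 = 39.7500

IQR = 39.7500


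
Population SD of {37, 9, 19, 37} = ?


Mean = 25.5000
Variance = 144.7500
SD = sqrt(144.7500) = 12.0312

SD = 12.0312


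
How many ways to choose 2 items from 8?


C(8,2) = 8!/(2! × 6!)
= 40320/(2 × 720)
= 28

C(8,2) = 28


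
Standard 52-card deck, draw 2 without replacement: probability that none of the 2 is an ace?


P(no aces) = (48/52) × (47/51)
= 0.8507

P = 0.8507


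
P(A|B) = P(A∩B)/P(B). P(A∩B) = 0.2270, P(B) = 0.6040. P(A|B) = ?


P(A|B) = 0.2270/0.6040 = 0.3758

P(A|B) = 0.3758


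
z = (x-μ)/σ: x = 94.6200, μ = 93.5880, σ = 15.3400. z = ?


z = (94.6200 - 93.5880)/15.3400
= 1.0320/15.3400
= 0.0673

z = 0.0673


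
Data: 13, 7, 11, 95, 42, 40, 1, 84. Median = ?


Sorted: 1, 7, 11, 13, 40, 42, 84, 95
n = 8 (even)
Middle values: 13 and 40
Median = (13+40)/2 = 26.5000

Median = 26.5000


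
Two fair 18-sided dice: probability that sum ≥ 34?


Total outcomes = 18×18 = 324
Favorable (sum ≥ 34): 6
P = 6/324 = 0.0185

P = 0.0185


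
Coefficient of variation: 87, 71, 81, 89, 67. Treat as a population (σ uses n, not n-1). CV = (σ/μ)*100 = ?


Mean = 79.0000
SD = 8.6718
CV = (8.6718/79.0000)*100 = 10.9770%

CV = 10.9770%


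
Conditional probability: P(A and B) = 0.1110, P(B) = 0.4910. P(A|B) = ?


P(A|B) = 0.1110/0.4910 = 0.2261

P(A|B) = 0.2261


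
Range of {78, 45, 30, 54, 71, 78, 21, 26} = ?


Max = 78, Min = 21
Range = 78 - 21 = 57

Range = 57


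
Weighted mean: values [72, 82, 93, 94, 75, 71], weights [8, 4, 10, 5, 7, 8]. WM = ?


Numerator = 72*8 + 82*4 + 93*10 + 94*5 + 75*7 + 71*8 = 3397
Denominator = 8 + 4 + 10 + 5 + 7 + 8 = 42
WM = 3397/42 = 80.8810

WM = 80.8810


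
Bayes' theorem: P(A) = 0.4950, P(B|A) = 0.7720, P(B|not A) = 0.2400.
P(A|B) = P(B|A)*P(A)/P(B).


P(B) = P(B|A)*P(A) + P(B|A')*P(A')
= 0.7720*0.4950 + 0.2400*0.5050
= 0.382140 + 0.121200 = 0.503340
P(A|B) = 0.382140/0.503340 = 0.7592

P(A|B) = 0.7592


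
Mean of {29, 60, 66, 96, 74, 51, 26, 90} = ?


Sum = 29 + 60 + 66 + 96 + 74 + 51 + 26 + 90 = 492
n = 8
Mean = 492/8 = 61.5000

Mean = 61.5000


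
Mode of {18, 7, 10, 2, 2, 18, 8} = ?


Frequencies: 2:2, 7:1, 8:1, 10:1, 18:2
Max frequency = 2
Mode = 2, 18

Mode = 2, 18


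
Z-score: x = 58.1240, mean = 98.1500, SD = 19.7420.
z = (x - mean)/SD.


z = (58.1240 - 98.1500)/19.7420
= -40.0260/19.7420
= -2.0275

z = -2.0275


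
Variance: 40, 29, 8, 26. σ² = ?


Mean = 25.7500
Squared deviations: 203.0625, 10.5625, 315.0625, 0.0625
Sum = 528.7500
Variance = 528.7500/4 = 132.1875

Variance = 132.1875


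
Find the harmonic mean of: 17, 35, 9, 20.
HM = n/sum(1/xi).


Sum of reciprocals = 1/17 + 1/35 + 1/9 + 1/20 = 0.248506
HM = 4/0.248506 = 16.0962

HM = 16.0962


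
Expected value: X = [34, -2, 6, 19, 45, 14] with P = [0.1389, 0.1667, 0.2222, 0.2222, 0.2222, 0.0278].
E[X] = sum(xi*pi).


E[X] = 34*0.1389 - 2*0.1667 + 6*0.2222 + 19*0.2222 + 45*0.2222 + 14*0.0278
= 4.7226 - 0.3334 + 1.3332 + 4.2218 + 9.9990 + 0.3892
= 20.3324

E[X] = 20.3324


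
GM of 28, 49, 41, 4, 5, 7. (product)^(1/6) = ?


Product = 28 × 49 × 41 × 4 × 5 × 7 = 7875280
GM = 7875280^(1/6) = 14.1051

GM = 14.1051


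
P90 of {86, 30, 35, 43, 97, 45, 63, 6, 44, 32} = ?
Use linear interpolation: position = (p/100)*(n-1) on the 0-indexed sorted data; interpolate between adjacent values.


Sorted: 6, 30, 32, 35, 43, 44, 45, 63, 86, 97
n = 10
Index = 90/100 * 9 = 8.1000
Lower = data[8] = 86, Upper = data[9] = 97
P90 = 86 + 0.1000*(11) = 87.1000

P90 = 87.1000


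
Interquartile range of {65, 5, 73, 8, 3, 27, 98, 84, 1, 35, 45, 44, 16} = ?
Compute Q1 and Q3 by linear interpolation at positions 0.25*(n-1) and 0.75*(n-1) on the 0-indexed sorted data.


Sorted: 1, 3, 5, 8, 16, 27, 35, 44, 45, 65, 73, 84, 98
Q1 (25th %ile) = 8.0000
Q3 (75th %ile) = 65.0000
IQR = 65.0000 - 8.0000 = 57.0000

IQR = 57.0000


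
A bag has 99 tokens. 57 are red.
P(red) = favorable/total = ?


P = 57/99 = 0.5758

P = 0.5758


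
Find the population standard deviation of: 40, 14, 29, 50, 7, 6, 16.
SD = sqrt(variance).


Mean = 23.1429
Variance = 246.9796
SD = sqrt(246.9796) = 15.7156

SD = 15.7156


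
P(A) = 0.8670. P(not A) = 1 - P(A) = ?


P(not A) = 1 - 0.8670 = 0.1330

P(not A) = 0.1330


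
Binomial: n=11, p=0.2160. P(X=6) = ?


C(11,6) = 462
p^6 = 0.000102
(1-p)^5 = 0.296197
P = 462 * 0.000102 * 0.296197 = 0.0139

P(X=6) = 0.0139


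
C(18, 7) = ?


C(18,7) = 18!/(7! × 11!)
= 6402373705728000/(5040 × 39916800)
= 31824

C(18,7) = 31824


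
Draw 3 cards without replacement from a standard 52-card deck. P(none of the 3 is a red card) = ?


P(no red cards) = (26/52) × (25/51) × (24/50)
= 0.1176

P = 0.1176


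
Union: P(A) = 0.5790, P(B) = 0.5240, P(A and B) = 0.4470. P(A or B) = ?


P(A∪B) = 0.5790 + 0.5240 - 0.4470
= 1.1030 - 0.4470
= 0.6560

P(A∪B) = 0.6560


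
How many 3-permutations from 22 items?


P(22,3) = 22!/19!
= 1124000727777607680000/121645100408832000
= 9240

P(22,3) = 9240


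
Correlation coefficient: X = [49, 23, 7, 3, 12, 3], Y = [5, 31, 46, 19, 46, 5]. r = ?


Mean X = 16.1667, Mean Y = 25.3333
SD X = 16.190704, SD Y = 17.094509
Cov = -92.222222
r = -92.222222/(16.190704*17.094509) = -0.3332

r = -0.3332


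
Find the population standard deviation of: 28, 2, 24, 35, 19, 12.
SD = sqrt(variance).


Mean = 20.0000
Variance = 115.6667
SD = sqrt(115.6667) = 10.7548

SD = 10.7548


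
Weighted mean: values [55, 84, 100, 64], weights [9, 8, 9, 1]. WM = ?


Numerator = 55*9 + 84*8 + 100*9 + 64*1 = 2131
Denominator = 9 + 8 + 9 + 1 = 27
WM = 2131/27 = 78.9259

WM = 78.9259


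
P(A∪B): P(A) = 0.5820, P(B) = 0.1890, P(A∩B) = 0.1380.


P(A∪B) = 0.5820 + 0.1890 - 0.1380
= 0.7710 - 0.1380
= 0.6330

P(A∪B) = 0.6330


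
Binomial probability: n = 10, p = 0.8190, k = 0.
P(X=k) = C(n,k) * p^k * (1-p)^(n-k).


C(10,0) = 1
p^0 = 1.000000
(1-p)^10 = 3.773860e-08
P = 1 * 1.000000 * 3.773860e-08 = 3.7739e-08

P(X=0) = 3.7739e-08


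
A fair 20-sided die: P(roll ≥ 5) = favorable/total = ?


Favorable outcomes (roll ≥ 5): 16
Total outcomes = 20
P = 16/20 = 0.8000

P = 0.8000


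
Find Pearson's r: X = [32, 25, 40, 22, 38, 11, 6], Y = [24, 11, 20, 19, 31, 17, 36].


Mean X = 24.8571, Mean Y = 22.5714
SD X = 12.005101, SD Y = 7.907630
Cov = -12.204082
r = -12.204082/(12.005101*7.907630) = -0.1286

r = -0.1286


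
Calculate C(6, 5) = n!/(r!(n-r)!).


C(6,5) = 6!/(5! × 1!)
= 720/(120 × 1)
= 6

C(6,5) = 6


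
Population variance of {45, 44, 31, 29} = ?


Mean = 37.2500
Squared deviations: 60.0625, 45.5625, 39.0625, 68.0625
Sum = 212.7500
Variance = 212.7500/4 = 53.1875

Variance = 53.1875


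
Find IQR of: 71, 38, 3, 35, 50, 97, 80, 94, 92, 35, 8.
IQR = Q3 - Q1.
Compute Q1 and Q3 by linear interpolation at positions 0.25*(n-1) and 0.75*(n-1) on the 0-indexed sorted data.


Sorted: 3, 8, 35, 35, 38, 50, 71, 80, 92, 94, 97
Q1 (25th %ile) = 35.0000
Q3 (75th %ile) = 86.0000
IQR = 86.0000 - 35.0000 = 51.0000

IQR = 51.0000


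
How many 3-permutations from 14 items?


P(14,3) = 14!/11!
= 87178291200/39916800
= 2184

P(14,3) = 2184


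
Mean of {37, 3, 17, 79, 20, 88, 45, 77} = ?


Sum = 37 + 3 + 17 + 79 + 20 + 88 + 45 + 77 = 366
n = 8
Mean = 366/8 = 45.7500

Mean = 45.7500


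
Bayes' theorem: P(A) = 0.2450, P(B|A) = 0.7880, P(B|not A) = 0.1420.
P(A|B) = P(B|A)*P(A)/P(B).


P(B) = P(B|A)*P(A) + P(B|A')*P(A')
= 0.7880*0.2450 + 0.1420*0.7550
= 0.193060 + 0.107210 = 0.300270
P(A|B) = 0.193060/0.300270 = 0.6430

P(A|B) = 0.6430


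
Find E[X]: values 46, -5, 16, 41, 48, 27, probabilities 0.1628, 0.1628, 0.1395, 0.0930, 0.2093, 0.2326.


E[X] = 46*0.1628 - 5*0.1628 + 16*0.1395 + 41*0.0930 + 48*0.2093 + 27*0.2326
= 7.4888 - 0.8140 + 2.2320 + 3.8130 + 10.0464 + 6.2802
= 29.0464

E[X] = 29.0464


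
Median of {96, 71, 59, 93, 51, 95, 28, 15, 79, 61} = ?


Sorted: 15, 28, 51, 59, 61, 71, 79, 93, 95, 96
n = 10 (even)
Middle values: 61 and 71
Median = (61+71)/2 = 66.0000

Median = 66.0000


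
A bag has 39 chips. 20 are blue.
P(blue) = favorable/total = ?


P = 20/39 = 0.5128

P = 0.5128


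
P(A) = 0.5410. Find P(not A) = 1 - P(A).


P(not A) = 1 - 0.5410 = 0.4590

P(not A) = 0.4590


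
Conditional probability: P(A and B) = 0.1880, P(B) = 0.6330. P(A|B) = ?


P(A|B) = 0.1880/0.6330 = 0.2970

P(A|B) = 0.2970


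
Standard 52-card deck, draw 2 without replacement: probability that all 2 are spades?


P(all spades) = (13/52) × (12/51)
= 0.0588

P = 0.0588


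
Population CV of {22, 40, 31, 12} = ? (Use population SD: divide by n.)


Mean = 26.2500
SD = 10.4013
CV = (10.4013/26.2500)*100 = 39.6241%

CV = 39.6241%


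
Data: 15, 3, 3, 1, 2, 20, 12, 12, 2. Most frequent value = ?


Frequencies: 1:1, 2:2, 3:2, 12:2, 15:1, 20:1
Max frequency = 2
Mode = 2, 3, 12

Mode = 2, 3, 12


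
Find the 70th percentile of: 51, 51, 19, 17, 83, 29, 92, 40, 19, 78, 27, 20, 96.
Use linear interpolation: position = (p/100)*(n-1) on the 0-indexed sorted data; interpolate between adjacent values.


Sorted: 17, 19, 19, 20, 27, 29, 40, 51, 51, 78, 83, 92, 96
n = 13
Index = 70/100 * 12 = 8.4000
Lower = data[8] = 51, Upper = data[9] = 78
P70 = 51 + 0.4000*(27) = 61.8000

P70 = 61.8000


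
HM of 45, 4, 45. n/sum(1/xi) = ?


Sum of reciprocals = 1/45 + 1/4 + 1/45 = 0.294444
HM = 3/0.294444 = 10.1887

HM = 10.1887


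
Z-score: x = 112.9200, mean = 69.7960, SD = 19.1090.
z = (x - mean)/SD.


z = (112.9200 - 69.7960)/19.1090
= 43.1240/19.1090
= 2.2567

z = 2.2567


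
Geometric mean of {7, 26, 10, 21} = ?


Product = 7 × 26 × 10 × 21 = 38220
GM = 38220^(1/4) = 13.9821

GM = 13.9821


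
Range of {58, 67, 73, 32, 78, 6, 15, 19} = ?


Max = 78, Min = 6
Range = 78 - 6 = 72

Range = 72


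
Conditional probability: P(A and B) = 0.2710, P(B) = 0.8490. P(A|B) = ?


P(A|B) = 0.2710/0.8490 = 0.3192

P(A|B) = 0.3192


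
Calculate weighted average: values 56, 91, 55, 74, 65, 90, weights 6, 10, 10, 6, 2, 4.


Numerator = 56*6 + 91*10 + 55*10 + 74*6 + 65*2 + 90*4 = 2730
Denominator = 6 + 10 + 10 + 6 + 2 + 4 = 38
WM = 2730/38 = 71.8421

WM = 71.8421


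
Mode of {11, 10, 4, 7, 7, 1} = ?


Frequencies: 1:1, 4:1, 7:2, 10:1, 11:1
Max frequency = 2
Mode = 7

Mode = 7


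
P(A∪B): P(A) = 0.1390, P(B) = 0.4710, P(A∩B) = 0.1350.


P(A∪B) = 0.1390 + 0.4710 - 0.1350
= 0.6100 - 0.1350
= 0.4750

P(A∪B) = 0.4750


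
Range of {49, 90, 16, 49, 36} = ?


Max = 90, Min = 16
Range = 90 - 16 = 74

Range = 74


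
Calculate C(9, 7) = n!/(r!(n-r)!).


C(9,7) = 9!/(7! × 2!)
= 362880/(5040 × 2)
= 36

C(9,7) = 36


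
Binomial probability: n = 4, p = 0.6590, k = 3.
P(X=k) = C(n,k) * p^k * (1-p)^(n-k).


C(4,3) = 4
p^3 = 0.286191
(1-p)^1 = 0.341000
P = 4 * 0.286191 * 0.341000 = 0.3904

P(X=3) = 0.3904


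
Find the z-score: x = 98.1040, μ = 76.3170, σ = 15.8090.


z = (98.1040 - 76.3170)/15.8090
= 21.7870/15.8090
= 1.3781

z = 1.3781


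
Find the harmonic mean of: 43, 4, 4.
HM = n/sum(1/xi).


Sum of reciprocals = 1/43 + 1/4 + 1/4 = 0.523256
HM = 3/0.523256 = 5.7333

HM = 5.7333


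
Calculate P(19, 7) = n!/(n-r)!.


P(19,7) = 19!/12!
= 121645100408832000/479001600
= 253955520

P(19,7) = 253955520


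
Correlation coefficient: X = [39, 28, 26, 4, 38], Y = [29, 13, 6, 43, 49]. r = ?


Mean X = 27.0000, Mean Y = 28.0000
SD X = 12.617448, SD Y = 16.589153
Cov = -19.000000
r = -19.000000/(12.617448*16.589153) = -0.0908

r = -0.0908


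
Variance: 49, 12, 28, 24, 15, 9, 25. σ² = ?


Mean = 23.1429
Squared deviations: 668.5918, 124.1633, 23.5918, 0.7347, 66.3061, 200.0204, 3.4490
Sum = 1086.8571
Variance = 1086.8571/7 = 155.2653

Variance = 155.2653


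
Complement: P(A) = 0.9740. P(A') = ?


P(not A) = 1 - 0.9740 = 0.0260

P(not A) = 0.0260


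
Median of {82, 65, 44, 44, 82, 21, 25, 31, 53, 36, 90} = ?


Sorted: 21, 25, 31, 36, 44, 44, 53, 65, 82, 82, 90
n = 11 (odd)
Middle value = 44

Median = 44


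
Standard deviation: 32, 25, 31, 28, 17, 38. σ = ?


Mean = 28.5000
Variance = 42.2500
SD = sqrt(42.2500) = 6.5000

SD = 6.5000


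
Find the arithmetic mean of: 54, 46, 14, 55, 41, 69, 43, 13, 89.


Sum = 54 + 46 + 14 + 55 + 41 + 69 + 43 + 13 + 89 = 424
n = 9
Mean = 424/9 = 47.1111

Mean = 47.1111


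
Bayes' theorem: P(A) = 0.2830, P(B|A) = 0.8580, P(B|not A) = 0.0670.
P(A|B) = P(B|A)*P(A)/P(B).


P(B) = P(B|A)*P(A) + P(B|A')*P(A')
= 0.8580*0.2830 + 0.0670*0.7170
= 0.242814 + 0.048039 = 0.290853
P(A|B) = 0.242814/0.290853 = 0.8348

P(A|B) = 0.8348


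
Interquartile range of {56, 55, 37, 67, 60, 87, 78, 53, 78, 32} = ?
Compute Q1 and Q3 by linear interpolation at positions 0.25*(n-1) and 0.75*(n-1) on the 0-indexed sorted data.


Sorted: 32, 37, 53, 55, 56, 60, 67, 78, 78, 87
Q1 (25th %ile) = 53.5000
Q3 (75th %ile) = 75.2500
IQR = 75.2500 - 53.5000 = 21.7500

IQR = 21.7500


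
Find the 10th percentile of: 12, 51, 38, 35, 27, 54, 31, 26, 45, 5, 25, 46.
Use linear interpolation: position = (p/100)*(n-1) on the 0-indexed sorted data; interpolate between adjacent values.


Sorted: 5, 12, 25, 26, 27, 31, 35, 38, 45, 46, 51, 54
n = 12
Index = 10/100 * 11 = 1.1000
Lower = data[1] = 12, Upper = data[2] = 25
P10 = 12 + 0.1000*(13) = 13.3000

P10 = 13.3000


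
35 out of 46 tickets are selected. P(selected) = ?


P = 35/46 = 0.7609

P = 0.7609


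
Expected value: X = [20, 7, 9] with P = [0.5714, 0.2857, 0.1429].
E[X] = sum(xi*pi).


E[X] = 20*0.5714 + 7*0.2857 + 9*0.1429
= 11.4280 + 1.9999 + 1.2861
= 14.7140

E[X] = 14.7140


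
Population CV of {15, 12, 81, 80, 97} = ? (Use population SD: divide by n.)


Mean = 57.0000
SD = 36.0389
CV = (36.0389/57.0000)*100 = 63.2261%

CV = 63.2261%


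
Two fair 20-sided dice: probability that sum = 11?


Total outcomes = 20×20 = 400
Favorable (sum = 11): 10
P = 10/400 = 0.0250

P = 0.0250


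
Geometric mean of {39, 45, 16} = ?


Product = 39 × 45 × 16 = 28080
GM = 28080^(1/3) = 30.3948

GM = 30.3948


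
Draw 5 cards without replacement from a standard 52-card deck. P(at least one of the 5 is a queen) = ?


P(at least one) = 1 - P(none)
P(none) = (48/52) × (47/51) × (46/50) × (45/49) × (44/48) = 0.658842
P(at least one) = 1 - 0.658842 = 0.3412

P = 0.3412


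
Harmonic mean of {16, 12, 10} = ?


Sum of reciprocals = 1/16 + 1/12 + 1/10 = 0.245833
HM = 3/0.245833 = 12.2034

HM = 12.2034


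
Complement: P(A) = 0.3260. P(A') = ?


P(not A) = 1 - 0.3260 = 0.6740

P(not A) = 0.6740


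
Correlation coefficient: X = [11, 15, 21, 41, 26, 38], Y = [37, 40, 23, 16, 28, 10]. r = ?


Mean X = 25.3333, Mean Y = 25.6667
SD X = 11.085526, SD Y = 10.687480
Cov = -107.888889
r = -107.888889/(11.085526*10.687480) = -0.9106

r = -0.9106


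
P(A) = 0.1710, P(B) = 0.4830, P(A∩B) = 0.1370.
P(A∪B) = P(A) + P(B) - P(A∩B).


P(A∪B) = 0.1710 + 0.4830 - 0.1370
= 0.6540 - 0.1370
= 0.5170

P(A∪B) = 0.5170


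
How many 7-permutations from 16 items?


P(16,7) = 16!/9!
= 20922789888000/362880
= 57657600

P(16,7) = 57657600


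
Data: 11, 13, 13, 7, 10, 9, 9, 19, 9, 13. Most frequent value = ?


Frequencies: 7:1, 9:3, 10:1, 11:1, 13:3, 19:1
Max frequency = 3
Mode = 9, 13

Mode = 9, 13


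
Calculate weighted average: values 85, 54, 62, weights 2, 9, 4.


Numerator = 85*2 + 54*9 + 62*4 = 904
Denominator = 2 + 9 + 4 = 15
WM = 904/15 = 60.2667

WM = 60.2667


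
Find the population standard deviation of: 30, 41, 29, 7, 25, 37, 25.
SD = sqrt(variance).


Mean = 27.7143
Variance = 101.9184
SD = sqrt(101.9184) = 10.0955

SD = 10.0955


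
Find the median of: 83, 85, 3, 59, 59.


Sorted: 3, 59, 59, 83, 85
n = 5 (odd)
Middle value = 59

Median = 59


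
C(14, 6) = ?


C(14,6) = 14!/(6! × 8!)
= 87178291200/(720 × 40320)
= 3003

C(14,6) = 3003


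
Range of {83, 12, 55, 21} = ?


Max = 83, Min = 12
Range = 83 - 12 = 71

Range = 71


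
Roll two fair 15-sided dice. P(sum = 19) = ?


Total outcomes = 15×15 = 225
Favorable (sum = 19): 12
P = 12/225 = 0.0533

P = 0.0533


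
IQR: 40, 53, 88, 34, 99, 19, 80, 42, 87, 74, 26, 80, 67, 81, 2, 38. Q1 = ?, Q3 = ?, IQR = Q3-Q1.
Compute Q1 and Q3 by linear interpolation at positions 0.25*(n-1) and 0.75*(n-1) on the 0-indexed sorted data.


Sorted: 2, 19, 26, 34, 38, 40, 42, 53, 67, 74, 80, 80, 81, 87, 88, 99
Q1 (25th %ile) = 37.0000
Q3 (75th %ile) = 80.2500
IQR = 80.2500 - 37.0000 = 43.2500

IQR = 43.2500


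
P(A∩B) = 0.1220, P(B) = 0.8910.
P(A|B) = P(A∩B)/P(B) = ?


P(A|B) = 0.1220/0.8910 = 0.1369

P(A|B) = 0.1369


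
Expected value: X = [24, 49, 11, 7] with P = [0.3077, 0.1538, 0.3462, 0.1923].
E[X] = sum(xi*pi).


E[X] = 24*0.3077 + 49*0.1538 + 11*0.3462 + 7*0.1923
= 7.3848 + 7.5362 + 3.8082 + 1.3461
= 20.0753

E[X] = 20.0753


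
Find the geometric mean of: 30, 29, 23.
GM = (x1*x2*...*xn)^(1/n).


Product = 30 × 29 × 23 = 20010
GM = 20010^(1/3) = 27.1487

GM = 27.1487


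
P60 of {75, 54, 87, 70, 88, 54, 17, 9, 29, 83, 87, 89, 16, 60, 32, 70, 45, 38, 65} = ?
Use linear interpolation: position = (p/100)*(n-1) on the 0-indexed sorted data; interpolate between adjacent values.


Sorted: 9, 16, 17, 29, 32, 38, 45, 54, 54, 60, 65, 70, 70, 75, 83, 87, 87, 88, 89
n = 19
Index = 60/100 * 18 = 10.8000
Lower = data[10] = 65, Upper = data[11] = 70
P60 = 65 + 0.8000*(5) = 69.0000

P60 = 69.0000


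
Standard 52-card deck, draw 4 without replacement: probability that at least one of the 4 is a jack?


P(at least one) = 1 - P(none)
P(none) = (48/52) × (47/51) × (46/50) × (45/49) = 0.718737
P(at least one) = 1 - 0.718737 = 0.2813

P = 0.2813


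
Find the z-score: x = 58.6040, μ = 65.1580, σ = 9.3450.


z = (58.6040 - 65.1580)/9.3450
= -6.5540/9.3450
= -0.7013

z = -0.7013


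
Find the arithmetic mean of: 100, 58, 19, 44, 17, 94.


Sum = 100 + 58 + 19 + 44 + 17 + 94 = 332
n = 6
Mean = 332/6 = 55.3333

Mean = 55.3333


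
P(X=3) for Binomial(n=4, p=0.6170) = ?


C(4,3) = 4
p^3 = 0.234885
(1-p)^1 = 0.383000
P = 4 * 0.234885 * 0.383000 = 0.3598

P(X=3) = 0.3598


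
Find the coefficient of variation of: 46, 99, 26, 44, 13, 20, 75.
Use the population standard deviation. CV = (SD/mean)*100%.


Mean = 46.1429
SD = 28.8317
CV = (28.8317/46.1429)*100 = 62.4835%

CV = 62.4835%


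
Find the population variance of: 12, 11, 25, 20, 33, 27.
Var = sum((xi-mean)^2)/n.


Mean = 21.3333
Squared deviations: 87.1111, 106.7778, 13.4444, 1.7778, 136.1111, 32.1111
Sum = 377.3333
Variance = 377.3333/6 = 62.8889

Variance = 62.8889


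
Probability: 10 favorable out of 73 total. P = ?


P = 10/73 = 0.1370

P = 0.1370


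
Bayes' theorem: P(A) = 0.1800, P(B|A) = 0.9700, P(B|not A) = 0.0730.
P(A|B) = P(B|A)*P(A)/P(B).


P(B) = P(B|A)*P(A) + P(B|A')*P(A')
= 0.9700*0.1800 + 0.0730*0.8200
= 0.174600 + 0.059860 = 0.234460
P(A|B) = 0.174600/0.234460 = 0.7447

P(A|B) = 0.7447


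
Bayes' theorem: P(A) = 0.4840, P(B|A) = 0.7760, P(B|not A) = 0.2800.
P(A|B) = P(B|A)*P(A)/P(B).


P(B) = P(B|A)*P(A) + P(B|A')*P(A')
= 0.7760*0.4840 + 0.2800*0.5160
= 0.375584 + 0.144480 = 0.520064
P(A|B) = 0.375584/0.520064 = 0.7222

P(A|B) = 0.7222


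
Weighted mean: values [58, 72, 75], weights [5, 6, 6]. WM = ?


Numerator = 58*5 + 72*6 + 75*6 = 1172
Denominator = 5 + 6 + 6 = 17
WM = 1172/17 = 68.9412

WM = 68.9412


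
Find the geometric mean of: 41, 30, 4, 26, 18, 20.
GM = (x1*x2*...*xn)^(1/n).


Product = 41 × 30 × 4 × 26 × 18 × 20 = 46051200
GM = 46051200^(1/6) = 18.9325

GM = 18.9325


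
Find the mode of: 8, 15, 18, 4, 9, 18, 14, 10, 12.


Frequencies: 4:1, 8:1, 9:1, 10:1, 12:1, 14:1, 15:1, 18:2
Max frequency = 2
Mode = 18

Mode = 18


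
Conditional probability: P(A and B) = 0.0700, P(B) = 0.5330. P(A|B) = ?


P(A|B) = 0.0700/0.5330 = 0.1313

P(A|B) = 0.1313


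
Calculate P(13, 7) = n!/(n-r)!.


P(13,7) = 13!/6!
= 6227020800/720
= 8648640

P(13,7) = 8648640


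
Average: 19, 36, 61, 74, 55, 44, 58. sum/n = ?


Sum = 19 + 36 + 61 + 74 + 55 + 44 + 58 = 347
n = 7
Mean = 347/7 = 49.5714

Mean = 49.5714


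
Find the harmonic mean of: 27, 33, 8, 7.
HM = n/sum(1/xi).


Sum of reciprocals = 1/27 + 1/33 + 1/8 + 1/7 = 0.335197
HM = 4/0.335197 = 11.9333

HM = 11.9333


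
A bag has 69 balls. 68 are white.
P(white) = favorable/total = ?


P = 68/69 = 0.9855

P = 0.9855


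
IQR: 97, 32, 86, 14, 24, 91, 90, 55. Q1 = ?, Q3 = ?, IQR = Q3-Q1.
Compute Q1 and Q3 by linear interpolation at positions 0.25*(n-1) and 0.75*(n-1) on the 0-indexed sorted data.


Sorted: 14, 24, 32, 55, 86, 90, 91, 97
Q1 (25th %ile) = 30.0000
Q3 (75th %ile) = 90.2500
IQR = 90.2500 - 30.0000 = 60.2500

IQR = 60.2500


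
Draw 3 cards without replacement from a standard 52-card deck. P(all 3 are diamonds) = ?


P(all diamonds) = (13/52) × (12/51) × (11/50)
= 0.0129

P = 0.0129


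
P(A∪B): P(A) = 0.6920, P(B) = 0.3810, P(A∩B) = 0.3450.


P(A∪B) = 0.6920 + 0.3810 - 0.3450
= 1.0730 - 0.3450
= 0.7280

P(A∪B) = 0.7280


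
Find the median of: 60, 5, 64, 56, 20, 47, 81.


Sorted: 5, 20, 47, 56, 60, 64, 81
n = 7 (odd)
Middle value = 56

Median = 56


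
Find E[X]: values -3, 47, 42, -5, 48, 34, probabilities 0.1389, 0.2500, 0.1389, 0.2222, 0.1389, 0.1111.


E[X] = -3*0.1389 + 47*0.2500 + 42*0.1389 - 5*0.2222 + 48*0.1389 + 34*0.1111
= -0.4167 + 11.7500 + 5.8338 - 1.1110 + 6.6672 + 3.7774
= 26.5007

E[X] = 26.5007


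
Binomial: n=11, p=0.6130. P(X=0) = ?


C(11,0) = 1
p^0 = 1.000000
(1-p)^11 = 2.916222e-05
P = 1 * 1.000000 * 2.916222e-05 = 2.9162e-05

P(X=0) = 2.9162e-05


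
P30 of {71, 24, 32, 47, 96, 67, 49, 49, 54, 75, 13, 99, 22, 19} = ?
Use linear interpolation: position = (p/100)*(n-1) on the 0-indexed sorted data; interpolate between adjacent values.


Sorted: 13, 19, 22, 24, 32, 47, 49, 49, 54, 67, 71, 75, 96, 99
n = 14
Index = 30/100 * 13 = 3.9000
Lower = data[3] = 24, Upper = data[4] = 32
P30 = 24 + 0.9000*(8) = 31.2000

P30 = 31.2000
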